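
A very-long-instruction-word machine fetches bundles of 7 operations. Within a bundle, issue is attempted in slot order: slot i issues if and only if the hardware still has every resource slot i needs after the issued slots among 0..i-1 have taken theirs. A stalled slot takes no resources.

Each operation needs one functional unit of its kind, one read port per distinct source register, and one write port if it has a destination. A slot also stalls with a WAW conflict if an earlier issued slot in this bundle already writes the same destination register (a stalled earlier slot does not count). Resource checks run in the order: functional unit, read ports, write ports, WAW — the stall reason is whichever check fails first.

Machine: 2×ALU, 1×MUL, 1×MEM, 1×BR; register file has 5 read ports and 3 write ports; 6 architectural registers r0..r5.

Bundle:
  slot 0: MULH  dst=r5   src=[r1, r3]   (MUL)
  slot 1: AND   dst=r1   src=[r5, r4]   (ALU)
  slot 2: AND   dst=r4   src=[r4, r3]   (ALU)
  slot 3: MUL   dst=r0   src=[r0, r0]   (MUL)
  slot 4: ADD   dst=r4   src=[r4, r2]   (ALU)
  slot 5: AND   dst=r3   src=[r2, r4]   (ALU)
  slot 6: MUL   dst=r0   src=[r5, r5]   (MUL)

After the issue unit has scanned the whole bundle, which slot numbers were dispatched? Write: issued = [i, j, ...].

#0 MUL src=r1,r3 dispatched  <A:2 Mu:0 Ld:1 B:1 rd:3 wr:2>
#1 ALU src=r5,r4 dispatched  <A:1 Mu:0 Ld:1 B:1 rd:1 wr:1>
#2 ALU src=r4,r3 held:RD_PORT  <A:1 Mu:0 Ld:1 B:1 rd:1 wr:1>
#3 MUL src=r0,r0 held:FU  <A:1 Mu:0 Ld:1 B:1 rd:1 wr:1>
#4 ALU src=r4,r2 held:RD_PORT  <A:1 Mu:0 Ld:1 B:1 rd:1 wr:1>
#5 ALU src=r2,r4 held:RD_PORT  <A:1 Mu:0 Ld:1 B:1 rd:1 wr:1>
#6 MUL src=r5,r5 held:FU  <A:1 Mu:0 Ld:1 B:1 rd:1 wr:1>

issued = [0, 1]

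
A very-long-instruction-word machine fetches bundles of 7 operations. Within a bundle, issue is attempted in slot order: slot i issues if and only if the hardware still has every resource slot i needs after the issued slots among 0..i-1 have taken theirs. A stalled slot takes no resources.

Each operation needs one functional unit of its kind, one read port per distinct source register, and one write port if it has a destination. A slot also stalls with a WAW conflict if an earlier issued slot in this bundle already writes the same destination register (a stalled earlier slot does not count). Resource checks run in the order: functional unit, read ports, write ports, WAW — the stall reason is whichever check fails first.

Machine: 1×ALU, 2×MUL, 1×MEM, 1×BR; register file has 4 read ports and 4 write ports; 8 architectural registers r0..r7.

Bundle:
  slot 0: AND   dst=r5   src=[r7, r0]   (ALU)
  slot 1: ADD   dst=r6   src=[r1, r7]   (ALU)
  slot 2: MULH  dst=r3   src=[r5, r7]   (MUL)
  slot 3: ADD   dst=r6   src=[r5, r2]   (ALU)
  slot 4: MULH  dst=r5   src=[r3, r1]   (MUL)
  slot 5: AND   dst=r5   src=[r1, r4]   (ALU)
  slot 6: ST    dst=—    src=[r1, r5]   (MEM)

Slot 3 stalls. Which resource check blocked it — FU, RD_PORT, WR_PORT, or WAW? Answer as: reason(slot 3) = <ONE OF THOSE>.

reason(slot 3) = FU

(0) want 1×ALU +2rd +1wr — yes → AL0|MU2|ME1|BR1|rd2|wr3
(1) want 1×ALU +2rd +1wr — FU → AL0|MU2|ME1|BR1|rd2|wr3
(2) want 1×MUL +2rd +1wr — yes → AL0|MU1|ME1|BR1|rd0|wr2
(3) want 1×ALU +2rd +1wr — FU → AL0|MU1|ME1|BR1|rd0|wr2
(4) want 1×MUL +2rd +1wr — RD_PORT → AL0|MU1|ME1|BR1|rd0|wr2
(5) want 1×ALU +2rd +1wr — FU → AL0|MU1|ME1|BR1|rd0|wr2
(6) want 1×MEM +2rd +0wr — RD_PORT → AL0|MU1|ME1|BR1|rd0|wr2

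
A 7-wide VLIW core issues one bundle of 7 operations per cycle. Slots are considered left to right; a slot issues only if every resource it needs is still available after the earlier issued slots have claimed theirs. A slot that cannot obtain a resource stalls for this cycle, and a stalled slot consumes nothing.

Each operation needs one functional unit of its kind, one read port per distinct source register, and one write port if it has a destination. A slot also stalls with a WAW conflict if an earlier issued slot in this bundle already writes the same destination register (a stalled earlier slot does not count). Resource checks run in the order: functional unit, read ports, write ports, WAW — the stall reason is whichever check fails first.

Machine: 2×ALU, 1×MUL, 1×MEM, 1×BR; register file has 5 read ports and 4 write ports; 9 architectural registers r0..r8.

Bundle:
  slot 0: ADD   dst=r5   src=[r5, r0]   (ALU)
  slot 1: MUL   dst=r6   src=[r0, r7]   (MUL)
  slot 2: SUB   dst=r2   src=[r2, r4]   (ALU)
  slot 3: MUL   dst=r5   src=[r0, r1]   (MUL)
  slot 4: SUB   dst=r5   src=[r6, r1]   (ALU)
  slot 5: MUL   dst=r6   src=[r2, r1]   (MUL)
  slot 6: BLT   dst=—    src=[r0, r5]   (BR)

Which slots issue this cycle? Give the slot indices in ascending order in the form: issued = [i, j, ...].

[0] ALU needs rd=2 wr=1: ok; after: ALU=1 MUL=1 MEM=1 BR=1, R=3, W=3
[1] MUL needs rd=2 wr=1: ok; after: ALU=1 MUL=0 MEM=1 BR=1, R=1, W=2
[2] ALU needs rd=2 wr=1: RD_PORT; after: ALU=1 MUL=0 MEM=1 BR=1, R=1, W=2
[3] MUL needs rd=2 wr=1: FU; after: ALU=1 MUL=0 MEM=1 BR=1, R=1, W=2
[4] ALU needs rd=2 wr=1: RD_PORT; after: ALU=1 MUL=0 MEM=1 BR=1, R=1, W=2
[5] MUL needs rd=2 wr=1: FU; after: ALU=1 MUL=0 MEM=1 BR=1, R=1, W=2
[6] BR needs rd=2 wr=0: RD_PORT; after: ALU=1 MUL=0 MEM=1 BR=1, R=1, W=2

issued = [0, 1]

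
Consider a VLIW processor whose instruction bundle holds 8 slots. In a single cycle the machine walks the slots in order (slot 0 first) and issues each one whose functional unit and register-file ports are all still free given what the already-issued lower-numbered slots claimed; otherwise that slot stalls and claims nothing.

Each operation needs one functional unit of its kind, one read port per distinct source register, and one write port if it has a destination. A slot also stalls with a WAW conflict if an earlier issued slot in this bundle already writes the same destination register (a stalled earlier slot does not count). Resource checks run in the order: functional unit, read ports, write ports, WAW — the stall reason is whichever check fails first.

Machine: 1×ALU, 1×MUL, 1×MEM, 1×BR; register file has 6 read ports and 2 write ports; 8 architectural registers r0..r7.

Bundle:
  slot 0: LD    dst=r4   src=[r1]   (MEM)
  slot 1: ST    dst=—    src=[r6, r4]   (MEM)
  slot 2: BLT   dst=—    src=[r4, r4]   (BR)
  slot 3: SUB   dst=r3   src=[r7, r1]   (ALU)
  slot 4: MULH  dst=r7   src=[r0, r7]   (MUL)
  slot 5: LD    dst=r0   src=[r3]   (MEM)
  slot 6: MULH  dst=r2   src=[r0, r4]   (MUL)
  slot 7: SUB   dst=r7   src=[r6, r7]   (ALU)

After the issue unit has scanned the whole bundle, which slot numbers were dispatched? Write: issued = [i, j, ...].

slot 0 (MEM): ISSUE — free A1,Mu1,Ld0,B1 rp5 wp1
slot 1 (MEM): stall FU — free A1,Mu1,Ld0,B1 rp5 wp1
slot 2 (BR): ISSUE — free A1,Mu1,Ld0,B0 rp4 wp1
slot 3 (ALU): ISSUE — free A0,Mu1,Ld0,B0 rp2 wp0
slot 4 (MUL): stall WR_PORT — free A0,Mu1,Ld0,B0 rp2 wp0
slot 5 (MEM): stall FU — free A0,Mu1,Ld0,B0 rp2 wp0
slot 6 (MUL): stall WR_PORT — free A0,Mu1,Ld0,B0 rp2 wp0
slot 7 (ALU): stall FU — free A0,Mu1,Ld0,B0 rp2 wp0

issued = [0, 2, 3]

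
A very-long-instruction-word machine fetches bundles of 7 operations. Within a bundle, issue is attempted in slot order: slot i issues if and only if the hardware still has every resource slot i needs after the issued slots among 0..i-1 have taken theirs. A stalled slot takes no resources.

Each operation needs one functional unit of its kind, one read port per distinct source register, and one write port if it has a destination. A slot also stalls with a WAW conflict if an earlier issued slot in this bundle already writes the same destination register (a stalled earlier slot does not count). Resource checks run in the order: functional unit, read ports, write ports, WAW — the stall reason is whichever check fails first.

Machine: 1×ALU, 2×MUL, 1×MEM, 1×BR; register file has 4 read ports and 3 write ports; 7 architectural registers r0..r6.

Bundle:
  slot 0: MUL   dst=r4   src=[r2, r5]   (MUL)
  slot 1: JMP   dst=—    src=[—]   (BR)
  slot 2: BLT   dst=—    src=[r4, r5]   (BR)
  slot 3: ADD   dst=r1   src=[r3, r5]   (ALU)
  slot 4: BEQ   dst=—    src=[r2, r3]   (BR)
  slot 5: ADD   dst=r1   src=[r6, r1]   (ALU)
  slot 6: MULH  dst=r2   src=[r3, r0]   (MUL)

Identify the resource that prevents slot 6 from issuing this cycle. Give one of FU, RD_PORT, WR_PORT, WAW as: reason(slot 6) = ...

reason(slot 6) = RD_PORT

slot 0 (MUL): ISSUE — free A1,Mu1,Ld1,B1 rp2 wp2
slot 1 (BR): ISSUE — free A1,Mu1,Ld1,B0 rp2 wp2
slot 2 (BR): stall FU — free A1,Mu1,Ld1,B0 rp2 wp2
slot 3 (ALU): ISSUE — free A0,Mu1,Ld1,B0 rp0 wp1
slot 4 (BR): stall FU — free A0,Mu1,Ld1,B0 rp0 wp1
slot 5 (ALU): stall FU — free A0,Mu1,Ld1,B0 rp0 wp1
slot 6 (MUL): stall RD_PORT — free A0,Mu1,Ld1,B0 rp0 wp1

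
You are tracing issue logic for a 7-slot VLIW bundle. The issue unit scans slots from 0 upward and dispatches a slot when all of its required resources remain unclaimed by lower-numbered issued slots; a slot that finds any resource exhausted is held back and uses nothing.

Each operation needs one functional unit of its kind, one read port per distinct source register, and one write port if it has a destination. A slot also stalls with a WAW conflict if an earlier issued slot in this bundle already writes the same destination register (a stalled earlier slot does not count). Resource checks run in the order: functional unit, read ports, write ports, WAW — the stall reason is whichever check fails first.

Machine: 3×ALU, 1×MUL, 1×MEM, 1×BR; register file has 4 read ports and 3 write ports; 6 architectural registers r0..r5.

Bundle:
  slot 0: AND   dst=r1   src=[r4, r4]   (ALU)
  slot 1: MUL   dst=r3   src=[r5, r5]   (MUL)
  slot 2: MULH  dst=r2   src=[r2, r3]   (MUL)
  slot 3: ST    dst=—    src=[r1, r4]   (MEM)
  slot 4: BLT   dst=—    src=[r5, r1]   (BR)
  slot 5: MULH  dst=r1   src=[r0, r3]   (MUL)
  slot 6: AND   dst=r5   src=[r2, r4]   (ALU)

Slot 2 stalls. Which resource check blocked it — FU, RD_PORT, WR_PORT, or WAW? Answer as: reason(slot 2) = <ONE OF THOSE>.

reason(slot 2) = FU

#0 ALU src=r4,r4 dispatched  <A:2 Mu:1 Ld:1 B:1 rd:3 wr:2>
#1 MUL src=r5,r5 dispatched  <A:2 Mu:0 Ld:1 B:1 rd:2 wr:1>
#2 MUL src=r2,r3 held:FU  <A:2 Mu:0 Ld:1 B:1 rd:2 wr:1>
#3 MEM src=r1,r4 dispatched  <A:2 Mu:0 Ld:0 B:1 rd:0 wr:1>
#4 BR src=r5,r1 held:RD_PORT  <A:2 Mu:0 Ld:0 B:1 rd:0 wr:1>
#5 MUL src=r0,r3 held:FU  <A:2 Mu:0 Ld:0 B:1 rd:0 wr:1>
#6 ALU src=r2,r4 held:RD_PORT  <A:2 Mu:0 Ld:0 B:1 rd:0 wr:1>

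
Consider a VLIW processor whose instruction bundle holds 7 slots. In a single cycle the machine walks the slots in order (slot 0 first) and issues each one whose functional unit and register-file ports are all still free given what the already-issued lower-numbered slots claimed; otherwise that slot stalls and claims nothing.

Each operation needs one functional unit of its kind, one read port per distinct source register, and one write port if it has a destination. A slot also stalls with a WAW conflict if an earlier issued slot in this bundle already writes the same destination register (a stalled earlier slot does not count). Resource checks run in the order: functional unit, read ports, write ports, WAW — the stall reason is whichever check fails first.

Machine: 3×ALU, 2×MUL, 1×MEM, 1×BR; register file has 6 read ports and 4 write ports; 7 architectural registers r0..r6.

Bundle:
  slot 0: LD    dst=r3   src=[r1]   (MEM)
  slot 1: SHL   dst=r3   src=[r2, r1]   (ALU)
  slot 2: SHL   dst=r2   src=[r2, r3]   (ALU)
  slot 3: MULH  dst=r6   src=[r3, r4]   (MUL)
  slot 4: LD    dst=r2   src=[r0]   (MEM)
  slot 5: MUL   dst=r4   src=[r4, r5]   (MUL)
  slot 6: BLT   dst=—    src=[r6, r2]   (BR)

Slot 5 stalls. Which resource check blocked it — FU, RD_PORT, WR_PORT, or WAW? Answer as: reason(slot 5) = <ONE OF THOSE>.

(0) want 1×MEM +1rd +1wr — yes → AL3|MU2|ME0|BR1|rd5|wr3
(1) want 1×ALU +2rd +1wr — WAW → AL3|MU2|ME0|BR1|rd5|wr3
(2) want 1×ALU +2rd +1wr — yes → AL2|MU2|ME0|BR1|rd3|wr2
(3) want 1×MUL +2rd +1wr — yes → AL2|MU1|ME0|BR1|rd1|wr1
(4) want 1×MEM +1rd +1wr — FU → AL2|MU1|ME0|BR1|rd1|wr1
(5) want 1×MUL +2rd +1wr — RD_PORT → AL2|MU1|ME0|BR1|rd1|wr1
(6) want 1×BR +2rd +0wr — RD_PORT → AL2|MU1|ME0|BR1|rd1|wr1

reason(slot 5) = RD_PORT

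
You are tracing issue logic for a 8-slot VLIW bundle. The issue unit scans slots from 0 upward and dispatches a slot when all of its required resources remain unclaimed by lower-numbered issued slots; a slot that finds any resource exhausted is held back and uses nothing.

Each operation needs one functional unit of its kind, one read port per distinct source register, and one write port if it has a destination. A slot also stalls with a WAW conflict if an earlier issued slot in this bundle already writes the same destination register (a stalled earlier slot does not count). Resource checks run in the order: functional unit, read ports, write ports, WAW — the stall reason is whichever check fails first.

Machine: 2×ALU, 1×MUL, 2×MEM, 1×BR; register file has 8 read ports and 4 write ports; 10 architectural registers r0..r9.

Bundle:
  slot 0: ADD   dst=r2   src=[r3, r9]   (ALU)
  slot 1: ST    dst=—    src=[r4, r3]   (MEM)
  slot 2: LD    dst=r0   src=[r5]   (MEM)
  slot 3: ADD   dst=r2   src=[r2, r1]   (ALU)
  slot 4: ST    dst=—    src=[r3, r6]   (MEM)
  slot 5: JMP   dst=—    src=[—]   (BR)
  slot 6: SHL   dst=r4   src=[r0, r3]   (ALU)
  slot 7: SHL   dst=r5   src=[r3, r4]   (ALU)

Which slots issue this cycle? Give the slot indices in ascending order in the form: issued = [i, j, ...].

issued = [0, 1, 2, 5, 6]

[0] ALU needs rd=2 wr=1: ok; after: ALU=1 MUL=1 MEM=2 BR=1, R=6, W=3
[1] MEM needs rd=2 wr=0: ok; after: ALU=1 MUL=1 MEM=1 BR=1, R=4, W=3
[2] MEM needs rd=1 wr=1: ok; after: ALU=1 MUL=1 MEM=0 BR=1, R=3, W=2
[3] ALU needs rd=2 wr=1: WAW; after: ALU=1 MUL=1 MEM=0 BR=1, R=3, W=2
[4] MEM needs rd=2 wr=0: FU; after: ALU=1 MUL=1 MEM=0 BR=1, R=3, W=2
[5] BR needs rd=0 wr=0: ok; after: ALU=1 MUL=1 MEM=0 BR=0, R=3, W=2
[6] ALU needs rd=2 wr=1: ok; after: ALU=0 MUL=1 MEM=0 BR=0, R=1, W=1
[7] ALU needs rd=2 wr=1: FU; after: ALU=0 MUL=1 MEM=0 BR=0, R=1, W=1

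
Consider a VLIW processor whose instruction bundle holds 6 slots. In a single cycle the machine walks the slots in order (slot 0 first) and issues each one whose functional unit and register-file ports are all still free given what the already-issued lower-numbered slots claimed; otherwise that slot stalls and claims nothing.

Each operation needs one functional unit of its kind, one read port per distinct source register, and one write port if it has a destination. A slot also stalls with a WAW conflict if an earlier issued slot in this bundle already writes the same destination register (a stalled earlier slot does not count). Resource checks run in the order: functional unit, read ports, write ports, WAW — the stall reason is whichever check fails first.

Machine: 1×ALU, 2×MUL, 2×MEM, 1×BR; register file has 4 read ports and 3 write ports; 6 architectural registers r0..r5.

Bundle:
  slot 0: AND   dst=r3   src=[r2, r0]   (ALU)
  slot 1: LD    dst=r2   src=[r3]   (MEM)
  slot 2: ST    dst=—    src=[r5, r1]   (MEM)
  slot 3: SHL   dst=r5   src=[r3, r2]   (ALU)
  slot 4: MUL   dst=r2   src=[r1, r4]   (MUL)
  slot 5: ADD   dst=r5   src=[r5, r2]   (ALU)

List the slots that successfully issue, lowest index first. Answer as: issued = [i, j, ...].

(0) want 1×ALU +2rd +1wr — yes → AL0|MU2|ME2|BR1|rd2|wr2
(1) want 1×MEM +1rd +1wr — yes → AL0|MU2|ME1|BR1|rd1|wr1
(2) want 1×MEM +2rd +0wr — RD_PORT → AL0|MU2|ME1|BR1|rd1|wr1
(3) want 1×ALU +2rd +1wr — FU → AL0|MU2|ME1|BR1|rd1|wr1
(4) want 1×MUL +2rd +1wr — RD_PORT → AL0|MU2|ME1|BR1|rd1|wr1
(5) want 1×ALU +2rd +1wr — FU → AL0|MU2|ME1|BR1|rd1|wr1

issued = [0, 1]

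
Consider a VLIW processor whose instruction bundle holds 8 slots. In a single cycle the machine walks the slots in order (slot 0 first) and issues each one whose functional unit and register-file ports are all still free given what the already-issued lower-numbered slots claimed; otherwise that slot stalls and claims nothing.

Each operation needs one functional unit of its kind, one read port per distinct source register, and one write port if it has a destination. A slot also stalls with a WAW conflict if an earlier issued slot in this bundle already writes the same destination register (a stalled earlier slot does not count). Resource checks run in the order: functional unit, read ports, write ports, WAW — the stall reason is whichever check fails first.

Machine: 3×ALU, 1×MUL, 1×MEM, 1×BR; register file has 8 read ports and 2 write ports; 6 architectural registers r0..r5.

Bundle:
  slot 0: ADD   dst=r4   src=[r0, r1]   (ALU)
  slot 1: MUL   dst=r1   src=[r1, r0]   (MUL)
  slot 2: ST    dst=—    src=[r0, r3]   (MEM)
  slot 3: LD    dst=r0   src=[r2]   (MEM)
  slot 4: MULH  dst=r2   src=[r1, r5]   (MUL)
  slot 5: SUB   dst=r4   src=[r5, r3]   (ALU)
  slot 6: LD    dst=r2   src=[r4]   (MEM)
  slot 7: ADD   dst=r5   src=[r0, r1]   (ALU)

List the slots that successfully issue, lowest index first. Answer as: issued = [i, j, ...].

[0] ALU needs rd=2 wr=1: ok; after: ALU=2 MUL=1 MEM=1 BR=1, R=6, W=1
[1] MUL needs rd=2 wr=1: ok; after: ALU=2 MUL=0 MEM=1 BR=1, R=4, W=0
[2] MEM needs rd=2 wr=0: ok; after: ALU=2 MUL=0 MEM=0 BR=1, R=2, W=0
[3] MEM needs rd=1 wr=1: FU; after: ALU=2 MUL=0 MEM=0 BR=1, R=2, W=0
[4] MUL needs rd=2 wr=1: FU; after: ALU=2 MUL=0 MEM=0 BR=1, R=2, W=0
[5] ALU needs rd=2 wr=1: WR_PORT; after: ALU=2 MUL=0 MEM=0 BR=1, R=2, W=0
[6] MEM needs rd=1 wr=1: FU; after: ALU=2 MUL=0 MEM=0 BR=1, R=2, W=0
[7] ALU needs rd=2 wr=1: WR_PORT; after: ALU=2 MUL=0 MEM=0 BR=1, R=2, W=0

issued = [0, 1, 2]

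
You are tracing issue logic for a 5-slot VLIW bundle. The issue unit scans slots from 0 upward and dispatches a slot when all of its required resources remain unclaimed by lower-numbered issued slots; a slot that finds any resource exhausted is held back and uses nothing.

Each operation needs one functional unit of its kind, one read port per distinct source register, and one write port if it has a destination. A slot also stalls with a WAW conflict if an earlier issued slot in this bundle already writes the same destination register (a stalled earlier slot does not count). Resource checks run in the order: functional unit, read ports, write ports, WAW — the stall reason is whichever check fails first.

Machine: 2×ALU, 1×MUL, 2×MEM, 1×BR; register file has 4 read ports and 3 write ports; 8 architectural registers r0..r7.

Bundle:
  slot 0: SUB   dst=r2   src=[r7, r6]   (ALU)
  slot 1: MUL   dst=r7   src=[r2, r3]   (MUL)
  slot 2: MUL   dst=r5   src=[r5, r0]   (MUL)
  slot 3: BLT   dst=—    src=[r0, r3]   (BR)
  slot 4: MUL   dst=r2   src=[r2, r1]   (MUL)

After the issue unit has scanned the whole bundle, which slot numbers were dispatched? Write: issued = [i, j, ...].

issued = [0, 1]

  0. ALU→r2 ⇒ go  {1A/1Mu/2Ld/1B | 2r 2w}
  1. MUL→r7 ⇒ go  {1A/0Mu/2Ld/1B | 0r 1w}
  2. MUL→r5 ⇒ no(FU)  {1A/0Mu/2Ld/1B | 0r 1w}
  3. BR ⇒ no(RD_PORT)  {1A/0Mu/2Ld/1B | 0r 1w}
  4. MUL→r2 ⇒ no(FU)  {1A/0Mu/2Ld/1B | 0r 1w}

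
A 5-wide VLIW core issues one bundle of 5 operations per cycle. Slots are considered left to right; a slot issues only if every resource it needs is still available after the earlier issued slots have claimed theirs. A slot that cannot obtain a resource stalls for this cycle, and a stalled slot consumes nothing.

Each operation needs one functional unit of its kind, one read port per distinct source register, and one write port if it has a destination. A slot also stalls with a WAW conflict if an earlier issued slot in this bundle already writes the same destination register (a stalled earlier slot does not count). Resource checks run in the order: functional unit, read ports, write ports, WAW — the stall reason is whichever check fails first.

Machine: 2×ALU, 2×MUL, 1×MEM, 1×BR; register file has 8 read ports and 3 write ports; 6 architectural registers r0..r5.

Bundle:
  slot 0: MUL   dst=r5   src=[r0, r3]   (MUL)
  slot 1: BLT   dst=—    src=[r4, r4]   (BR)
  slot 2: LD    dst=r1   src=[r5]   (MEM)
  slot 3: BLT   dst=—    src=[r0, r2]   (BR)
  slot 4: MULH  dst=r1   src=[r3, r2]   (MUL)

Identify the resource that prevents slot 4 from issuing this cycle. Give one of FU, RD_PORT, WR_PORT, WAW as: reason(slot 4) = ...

(0) want 1×MUL +2rd +1wr — yes → AL2|MU1|ME1|BR1|rd6|wr2
(1) want 1×BR +1rd +0wr — yes → AL2|MU1|ME1|BR0|rd5|wr2
(2) want 1×MEM +1rd +1wr — yes → AL2|MU1|ME0|BR0|rd4|wr1
(3) want 1×BR +2rd +0wr — FU → AL2|MU1|ME0|BR0|rd4|wr1
(4) want 1×MUL +2rd +1wr — WAW → AL2|MU1|ME0|BR0|rd4|wr1

reason(slot 4) = WAW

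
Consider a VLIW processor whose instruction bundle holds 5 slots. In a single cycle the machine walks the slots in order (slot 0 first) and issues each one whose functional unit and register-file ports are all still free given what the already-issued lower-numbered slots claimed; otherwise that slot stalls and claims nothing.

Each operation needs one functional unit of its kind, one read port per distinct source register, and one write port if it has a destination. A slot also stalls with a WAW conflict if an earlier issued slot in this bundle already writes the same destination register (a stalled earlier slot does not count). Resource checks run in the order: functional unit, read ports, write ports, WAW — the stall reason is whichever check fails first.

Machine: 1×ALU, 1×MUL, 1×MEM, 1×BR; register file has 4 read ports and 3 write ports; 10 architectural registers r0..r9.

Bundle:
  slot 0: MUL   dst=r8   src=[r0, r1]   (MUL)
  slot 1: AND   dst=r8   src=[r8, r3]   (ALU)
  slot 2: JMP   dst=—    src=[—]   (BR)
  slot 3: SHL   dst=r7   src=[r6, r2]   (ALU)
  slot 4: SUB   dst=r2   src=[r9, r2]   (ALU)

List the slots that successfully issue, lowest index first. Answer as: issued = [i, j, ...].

  0. MUL→r8 ⇒ go  {1A/0Mu/1Ld/1B | 2r 2w}
  1. ALU→r8 ⇒ no(WAW)  {1A/0Mu/1Ld/1B | 2r 2w}
  2. BR ⇒ go  {1A/0Mu/1Ld/0B | 2r 2w}
  3. ALU→r7 ⇒ go  {0A/0Mu/1Ld/0B | 0r 1w}
  4. ALU→r2 ⇒ no(FU)  {0A/0Mu/1Ld/0B | 0r 1w}

issued = [0, 2, 3]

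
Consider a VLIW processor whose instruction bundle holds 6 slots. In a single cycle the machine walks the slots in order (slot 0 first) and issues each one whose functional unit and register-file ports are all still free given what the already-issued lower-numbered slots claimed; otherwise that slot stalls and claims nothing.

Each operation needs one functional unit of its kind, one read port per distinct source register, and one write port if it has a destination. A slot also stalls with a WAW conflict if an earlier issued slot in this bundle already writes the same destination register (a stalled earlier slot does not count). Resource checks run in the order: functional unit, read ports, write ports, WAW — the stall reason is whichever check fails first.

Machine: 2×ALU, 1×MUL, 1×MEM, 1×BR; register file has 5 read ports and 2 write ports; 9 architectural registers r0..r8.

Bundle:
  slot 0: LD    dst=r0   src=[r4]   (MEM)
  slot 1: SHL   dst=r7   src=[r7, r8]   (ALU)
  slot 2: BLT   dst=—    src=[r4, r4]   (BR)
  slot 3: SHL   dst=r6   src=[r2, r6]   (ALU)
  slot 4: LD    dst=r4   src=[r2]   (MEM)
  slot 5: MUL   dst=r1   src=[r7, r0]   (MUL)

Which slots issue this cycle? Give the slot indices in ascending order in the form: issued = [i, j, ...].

  0. MEM→r0 ⇒ go  {2A/1Mu/0Ld/1B | 4r 1w}
  1. ALU→r7 ⇒ go  {1A/1Mu/0Ld/1B | 2r 0w}
  2. BR ⇒ go  {1A/1Mu/0Ld/0B | 1r 0w}
  3. ALU→r6 ⇒ no(RD_PORT)  {1A/1Mu/0Ld/0B | 1r 0w}
  4. MEM→r4 ⇒ no(FU)  {1A/1Mu/0Ld/0B | 1r 0w}
  5. MUL→r1 ⇒ no(RD_PORT)  {1A/1Mu/0Ld/0B | 1r 0w}

issued = [0, 1, 2]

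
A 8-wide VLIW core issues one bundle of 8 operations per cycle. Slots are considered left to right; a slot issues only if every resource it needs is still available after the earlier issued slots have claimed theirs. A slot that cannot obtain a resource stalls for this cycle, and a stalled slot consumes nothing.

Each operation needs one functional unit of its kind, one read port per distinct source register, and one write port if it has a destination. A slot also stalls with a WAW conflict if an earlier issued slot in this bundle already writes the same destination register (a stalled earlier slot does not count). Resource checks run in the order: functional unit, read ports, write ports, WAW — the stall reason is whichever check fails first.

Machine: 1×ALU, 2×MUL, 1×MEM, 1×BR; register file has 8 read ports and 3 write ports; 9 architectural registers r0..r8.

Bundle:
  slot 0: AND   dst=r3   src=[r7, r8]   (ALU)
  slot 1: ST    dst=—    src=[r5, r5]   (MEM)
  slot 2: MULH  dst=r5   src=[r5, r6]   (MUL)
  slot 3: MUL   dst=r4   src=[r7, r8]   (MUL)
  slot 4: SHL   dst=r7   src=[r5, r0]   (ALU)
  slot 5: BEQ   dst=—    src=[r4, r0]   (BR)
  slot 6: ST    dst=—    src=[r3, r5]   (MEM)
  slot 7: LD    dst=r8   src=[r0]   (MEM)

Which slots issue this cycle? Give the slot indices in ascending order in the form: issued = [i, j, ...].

  0. ALU→r3 ⇒ go  {0A/2Mu/1Ld/1B | 6r 2w}
  1. MEM ⇒ go  {0A/2Mu/0Ld/1B | 5r 2w}
  2. MUL→r5 ⇒ go  {0A/1Mu/0Ld/1B | 3r 1w}
  3. MUL→r4 ⇒ go  {0A/0Mu/0Ld/1B | 1r 0w}
  4. ALU→r7 ⇒ no(FU)  {0A/0Mu/0Ld/1B | 1r 0w}
  5. BR ⇒ no(RD_PORT)  {0A/0Mu/0Ld/1B | 1r 0w}
  6. MEM ⇒ no(FU)  {0A/0Mu/0Ld/1B | 1r 0w}
  7. MEM→r8 ⇒ no(FU)  {0A/0Mu/0Ld/1B | 1r 0w}

issued = [0, 1, 2, 3]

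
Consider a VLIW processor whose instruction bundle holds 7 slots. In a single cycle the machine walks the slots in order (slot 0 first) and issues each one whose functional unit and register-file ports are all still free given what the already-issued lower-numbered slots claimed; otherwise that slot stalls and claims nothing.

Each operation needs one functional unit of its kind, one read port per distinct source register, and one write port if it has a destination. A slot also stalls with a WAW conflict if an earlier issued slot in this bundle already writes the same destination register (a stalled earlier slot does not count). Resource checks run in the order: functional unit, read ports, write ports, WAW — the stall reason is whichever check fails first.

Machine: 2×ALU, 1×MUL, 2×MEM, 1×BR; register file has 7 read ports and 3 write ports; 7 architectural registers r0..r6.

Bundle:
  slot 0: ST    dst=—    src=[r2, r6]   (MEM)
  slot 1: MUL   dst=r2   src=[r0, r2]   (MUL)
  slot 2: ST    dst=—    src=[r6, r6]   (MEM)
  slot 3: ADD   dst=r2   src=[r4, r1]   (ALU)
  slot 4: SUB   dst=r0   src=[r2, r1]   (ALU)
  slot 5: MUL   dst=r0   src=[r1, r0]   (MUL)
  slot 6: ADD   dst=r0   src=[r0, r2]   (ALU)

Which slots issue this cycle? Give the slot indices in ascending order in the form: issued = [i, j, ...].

[0] MEM needs rd=2 wr=0: ok; after: ALU=2 MUL=1 MEM=1 BR=1, R=5, W=3
[1] MUL needs rd=2 wr=1: ok; after: ALU=2 MUL=0 MEM=1 BR=1, R=3, W=2
[2] MEM needs rd=1 wr=0: ok; after: ALU=2 MUL=0 MEM=0 BR=1, R=2, W=2
[3] ALU needs rd=2 wr=1: WAW; after: ALU=2 MUL=0 MEM=0 BR=1, R=2, W=2
[4] ALU needs rd=2 wr=1: ok; after: ALU=1 MUL=0 MEM=0 BR=1, R=0, W=1
[5] MUL needs rd=2 wr=1: FU; after: ALU=1 MUL=0 MEM=0 BR=1, R=0, W=1
[6] ALU needs rd=2 wr=1: RD_PORT; after: ALU=1 MUL=0 MEM=0 BR=1, R=0, W=1

issued = [0, 1, 2, 4]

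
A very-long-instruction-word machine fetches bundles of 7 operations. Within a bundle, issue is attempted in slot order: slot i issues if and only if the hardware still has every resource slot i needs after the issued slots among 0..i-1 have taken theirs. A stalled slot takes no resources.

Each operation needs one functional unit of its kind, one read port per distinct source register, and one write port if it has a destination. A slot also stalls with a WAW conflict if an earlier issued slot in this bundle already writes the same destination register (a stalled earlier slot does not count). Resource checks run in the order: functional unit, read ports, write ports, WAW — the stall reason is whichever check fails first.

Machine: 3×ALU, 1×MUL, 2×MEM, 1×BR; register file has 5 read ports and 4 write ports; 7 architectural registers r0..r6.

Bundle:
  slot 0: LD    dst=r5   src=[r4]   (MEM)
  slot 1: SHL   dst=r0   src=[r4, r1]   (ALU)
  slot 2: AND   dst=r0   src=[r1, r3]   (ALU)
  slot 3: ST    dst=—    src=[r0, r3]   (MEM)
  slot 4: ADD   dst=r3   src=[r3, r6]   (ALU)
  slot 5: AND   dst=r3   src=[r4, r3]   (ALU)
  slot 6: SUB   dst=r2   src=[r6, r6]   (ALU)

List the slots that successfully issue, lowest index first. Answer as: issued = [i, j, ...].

issued = [0, 1, 3]

[0] MEM needs rd=1 wr=1: ok; after: ALU=3 MUL=1 MEM=1 BR=1, R=4, W=3
[1] ALU needs rd=2 wr=1: ok; after: ALU=2 MUL=1 MEM=1 BR=1, R=2, W=2
[2] ALU needs rd=2 wr=1: WAW; after: ALU=2 MUL=1 MEM=1 BR=1, R=2, W=2
[3] MEM needs rd=2 wr=0: ok; after: ALU=2 MUL=1 MEM=0 BR=1, R=0, W=2
[4] ALU needs rd=2 wr=1: RD_PORT; after: ALU=2 MUL=1 MEM=0 BR=1, R=0, W=2
[5] ALU needs rd=2 wr=1: RD_PORT; after: ALU=2 MUL=1 MEM=0 BR=1, R=0, W=2
[6] ALU needs rd=1 wr=1: RD_PORT; after: ALU=2 MUL=1 MEM=0 BR=1, R=0, W=2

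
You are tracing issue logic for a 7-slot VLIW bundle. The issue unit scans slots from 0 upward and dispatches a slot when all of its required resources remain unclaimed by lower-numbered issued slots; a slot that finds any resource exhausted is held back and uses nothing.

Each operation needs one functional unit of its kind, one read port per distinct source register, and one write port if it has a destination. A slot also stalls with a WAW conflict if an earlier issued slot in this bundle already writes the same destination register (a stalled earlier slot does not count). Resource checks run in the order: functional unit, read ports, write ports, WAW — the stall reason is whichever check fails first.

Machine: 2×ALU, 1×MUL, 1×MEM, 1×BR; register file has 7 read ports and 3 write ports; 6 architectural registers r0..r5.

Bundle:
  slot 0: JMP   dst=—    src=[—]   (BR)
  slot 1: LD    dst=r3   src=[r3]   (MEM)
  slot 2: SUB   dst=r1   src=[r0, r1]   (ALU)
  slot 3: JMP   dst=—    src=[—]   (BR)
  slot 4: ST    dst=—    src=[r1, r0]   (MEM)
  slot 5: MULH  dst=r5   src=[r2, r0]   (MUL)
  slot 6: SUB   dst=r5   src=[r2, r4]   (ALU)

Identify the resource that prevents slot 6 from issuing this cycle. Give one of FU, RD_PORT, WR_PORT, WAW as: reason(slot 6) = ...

reason(slot 6) = WR_PORT

  0. BR ⇒ go  {2A/1Mu/1Ld/0B | 7r 3w}
  1. MEM→r3 ⇒ go  {2A/1Mu/0Ld/0B | 6r 2w}
  2. ALU→r1 ⇒ go  {1A/1Mu/0Ld/0B | 4r 1w}
  3. BR ⇒ no(FU)  {1A/1Mu/0Ld/0B | 4r 1w}
  4. MEM ⇒ no(FU)  {1A/1Mu/0Ld/0B | 4r 1w}
  5. MUL→r5 ⇒ go  {1A/0Mu/0Ld/0B | 2r 0w}
  6. ALU→r5 ⇒ no(WR_PORT)  {1A/0Mu/0Ld/0B | 2r 0w}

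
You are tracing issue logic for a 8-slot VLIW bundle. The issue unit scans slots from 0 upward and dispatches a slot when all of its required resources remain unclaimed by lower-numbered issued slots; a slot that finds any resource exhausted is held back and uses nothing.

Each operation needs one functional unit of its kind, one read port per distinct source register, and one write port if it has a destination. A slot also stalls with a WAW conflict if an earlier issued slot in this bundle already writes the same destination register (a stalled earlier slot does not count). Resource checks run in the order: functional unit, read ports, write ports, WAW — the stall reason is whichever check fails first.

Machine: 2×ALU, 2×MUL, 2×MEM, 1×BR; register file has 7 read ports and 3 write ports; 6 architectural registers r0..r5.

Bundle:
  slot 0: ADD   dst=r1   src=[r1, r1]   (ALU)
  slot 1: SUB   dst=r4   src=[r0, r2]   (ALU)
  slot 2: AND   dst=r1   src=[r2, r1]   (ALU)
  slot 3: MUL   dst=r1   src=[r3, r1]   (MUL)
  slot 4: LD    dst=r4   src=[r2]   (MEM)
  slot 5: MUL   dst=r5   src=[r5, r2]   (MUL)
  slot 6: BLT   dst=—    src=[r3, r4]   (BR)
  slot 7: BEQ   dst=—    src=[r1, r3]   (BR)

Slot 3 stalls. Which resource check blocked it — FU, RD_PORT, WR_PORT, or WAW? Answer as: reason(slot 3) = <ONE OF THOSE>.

reason(slot 3) = WAW

slot 0 (ALU): ISSUE — free A1,Mu2,Ld2,B1 rp6 wp2
slot 1 (ALU): ISSUE — free A0,Mu2,Ld2,B1 rp4 wp1
slot 2 (ALU): stall FU — free A0,Mu2,Ld2,B1 rp4 wp1
slot 3 (MUL): stall WAW — free A0,Mu2,Ld2,B1 rp4 wp1
slot 4 (MEM): stall WAW — free A0,Mu2,Ld2,B1 rp4 wp1
slot 5 (MUL): ISSUE — free A0,Mu1,Ld2,B1 rp2 wp0
slot 6 (BR): ISSUE — free A0,Mu1,Ld2,B0 rp0 wp0
slot 7 (BR): stall FU — free A0,Mu1,Ld2,B0 rp0 wp0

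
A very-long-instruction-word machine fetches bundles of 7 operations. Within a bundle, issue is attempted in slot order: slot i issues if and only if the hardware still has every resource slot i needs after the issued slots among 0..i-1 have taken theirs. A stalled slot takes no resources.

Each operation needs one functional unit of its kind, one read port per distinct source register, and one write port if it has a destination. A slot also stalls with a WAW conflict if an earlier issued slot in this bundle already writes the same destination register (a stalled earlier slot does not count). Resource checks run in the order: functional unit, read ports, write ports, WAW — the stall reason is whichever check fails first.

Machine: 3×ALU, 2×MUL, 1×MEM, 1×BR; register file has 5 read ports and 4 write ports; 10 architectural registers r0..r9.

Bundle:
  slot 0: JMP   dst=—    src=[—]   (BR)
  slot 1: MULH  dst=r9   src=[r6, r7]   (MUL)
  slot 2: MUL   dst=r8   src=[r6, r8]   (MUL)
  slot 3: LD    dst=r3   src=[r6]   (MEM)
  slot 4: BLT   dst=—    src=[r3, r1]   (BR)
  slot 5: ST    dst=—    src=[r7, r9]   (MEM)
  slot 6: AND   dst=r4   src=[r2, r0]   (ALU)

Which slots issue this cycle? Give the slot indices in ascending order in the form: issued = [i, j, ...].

  0. BR ⇒ go  {3A/2Mu/1Ld/0B | 5r 4w}
  1. MUL→r9 ⇒ go  {3A/1Mu/1Ld/0B | 3r 3w}
  2. MUL→r8 ⇒ go  {3A/0Mu/1Ld/0B | 1r 2w}
  3. MEM→r3 ⇒ go  {3A/0Mu/0Ld/0B | 0r 1w}
  4. BR ⇒ no(FU)  {3A/0Mu/0Ld/0B | 0r 1w}
  5. MEM ⇒ no(FU)  {3A/0Mu/0Ld/0B | 0r 1w}
  6. ALU→r4 ⇒ no(RD_PORT)  {3A/0Mu/0Ld/0B | 0r 1w}

issued = [0, 1, 2, 3]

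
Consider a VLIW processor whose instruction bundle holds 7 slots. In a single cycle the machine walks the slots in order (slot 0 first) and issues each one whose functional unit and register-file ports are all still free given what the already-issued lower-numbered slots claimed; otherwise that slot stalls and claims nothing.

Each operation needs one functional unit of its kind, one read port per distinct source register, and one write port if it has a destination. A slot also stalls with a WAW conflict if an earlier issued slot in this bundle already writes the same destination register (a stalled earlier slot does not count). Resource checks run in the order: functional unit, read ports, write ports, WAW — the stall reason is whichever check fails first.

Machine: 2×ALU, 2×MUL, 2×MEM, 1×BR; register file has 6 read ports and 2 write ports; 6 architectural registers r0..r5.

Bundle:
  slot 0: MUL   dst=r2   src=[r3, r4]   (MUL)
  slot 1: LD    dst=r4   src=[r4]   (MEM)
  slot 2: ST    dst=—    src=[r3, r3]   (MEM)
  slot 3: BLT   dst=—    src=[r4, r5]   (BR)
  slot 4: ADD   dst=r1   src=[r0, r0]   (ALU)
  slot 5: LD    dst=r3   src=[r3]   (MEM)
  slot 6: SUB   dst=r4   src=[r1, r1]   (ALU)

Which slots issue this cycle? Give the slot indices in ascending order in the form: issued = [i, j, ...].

issued = [0, 1, 2, 3]

slot 0 (MUL): ISSUE — free A2,Mu1,Ld2,B1 rp4 wp1
slot 1 (MEM): ISSUE — free A2,Mu1,Ld1,B1 rp3 wp0
slot 2 (MEM): ISSUE — free A2,Mu1,Ld0,B1 rp2 wp0
slot 3 (BR): ISSUE — free A2,Mu1,Ld0,B0 rp0 wp0
slot 4 (ALU): stall RD_PORT — free A2,Mu1,Ld0,B0 rp0 wp0
slot 5 (MEM): stall FU — free A2,Mu1,Ld0,B0 rp0 wp0
slot 6 (ALU): stall RD_PORT — free A2,Mu1,Ld0,B0 rp0 wp0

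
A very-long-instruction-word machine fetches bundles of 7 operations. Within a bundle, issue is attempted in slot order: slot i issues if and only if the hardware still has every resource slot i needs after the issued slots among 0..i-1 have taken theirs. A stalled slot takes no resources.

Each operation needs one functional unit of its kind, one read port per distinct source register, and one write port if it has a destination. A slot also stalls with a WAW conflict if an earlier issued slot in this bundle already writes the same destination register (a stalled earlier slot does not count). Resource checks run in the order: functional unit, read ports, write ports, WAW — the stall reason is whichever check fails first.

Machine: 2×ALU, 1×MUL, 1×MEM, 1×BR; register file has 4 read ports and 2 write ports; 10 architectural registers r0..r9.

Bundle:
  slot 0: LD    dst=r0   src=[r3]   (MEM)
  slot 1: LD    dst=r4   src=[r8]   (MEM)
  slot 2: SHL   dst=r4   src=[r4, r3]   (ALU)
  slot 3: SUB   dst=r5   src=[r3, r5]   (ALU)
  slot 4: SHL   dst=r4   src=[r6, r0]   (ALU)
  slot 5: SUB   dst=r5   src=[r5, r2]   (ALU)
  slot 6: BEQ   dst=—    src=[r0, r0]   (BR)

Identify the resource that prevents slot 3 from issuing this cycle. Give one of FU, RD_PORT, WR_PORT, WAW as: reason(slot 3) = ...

reason(slot 3) = RD_PORT

  0. MEM→r0 ⇒ go  {2A/1Mu/0Ld/1B | 3r 1w}
  1. MEM→r4 ⇒ no(FU)  {2A/1Mu/0Ld/1B | 3r 1w}
  2. ALU→r4 ⇒ go  {1A/1Mu/0Ld/1B | 1r 0w}
  3. ALU→r5 ⇒ no(RD_PORT)  {1A/1Mu/0Ld/1B | 1r 0w}
  4. ALU→r4 ⇒ no(RD_PORT)  {1A/1Mu/0Ld/1B | 1r 0w}
  5. ALU→r5 ⇒ no(RD_PORT)  {1A/1Mu/0Ld/1B | 1r 0w}
  6. BR ⇒ go  {1A/1Mu/0Ld/0B | 0r 0w}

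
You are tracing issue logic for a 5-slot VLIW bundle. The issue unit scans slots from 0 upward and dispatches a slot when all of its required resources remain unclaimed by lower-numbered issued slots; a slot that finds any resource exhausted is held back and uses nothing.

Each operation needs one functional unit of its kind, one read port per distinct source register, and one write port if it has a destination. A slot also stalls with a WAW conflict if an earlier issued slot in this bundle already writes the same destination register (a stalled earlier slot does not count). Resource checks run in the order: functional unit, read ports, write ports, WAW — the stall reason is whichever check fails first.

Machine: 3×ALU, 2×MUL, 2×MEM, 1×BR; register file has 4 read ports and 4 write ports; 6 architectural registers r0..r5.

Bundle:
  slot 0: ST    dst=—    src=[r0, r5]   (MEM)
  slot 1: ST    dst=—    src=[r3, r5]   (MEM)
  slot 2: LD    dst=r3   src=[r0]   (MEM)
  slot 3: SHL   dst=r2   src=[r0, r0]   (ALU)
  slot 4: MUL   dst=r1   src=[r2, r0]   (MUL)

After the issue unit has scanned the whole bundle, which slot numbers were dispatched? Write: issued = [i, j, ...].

#0 MEM src=r0,r5 dispatched  <A:3 Mu:2 Ld:1 B:1 rd:2 wr:4>
#1 MEM src=r3,r5 dispatched  <A:3 Mu:2 Ld:0 B:1 rd:0 wr:4>
#2 MEM src=r0 held:FU  <A:3 Mu:2 Ld:0 B:1 rd:0 wr:4>
#3 ALU src=r0,r0 held:RD_PORT  <A:3 Mu:2 Ld:0 B:1 rd:0 wr:4>
#4 MUL src=r2,r0 held:RD_PORT  <A:3 Mu:2 Ld:0 B:1 rd:0 wr:4>

issued = [0, 1]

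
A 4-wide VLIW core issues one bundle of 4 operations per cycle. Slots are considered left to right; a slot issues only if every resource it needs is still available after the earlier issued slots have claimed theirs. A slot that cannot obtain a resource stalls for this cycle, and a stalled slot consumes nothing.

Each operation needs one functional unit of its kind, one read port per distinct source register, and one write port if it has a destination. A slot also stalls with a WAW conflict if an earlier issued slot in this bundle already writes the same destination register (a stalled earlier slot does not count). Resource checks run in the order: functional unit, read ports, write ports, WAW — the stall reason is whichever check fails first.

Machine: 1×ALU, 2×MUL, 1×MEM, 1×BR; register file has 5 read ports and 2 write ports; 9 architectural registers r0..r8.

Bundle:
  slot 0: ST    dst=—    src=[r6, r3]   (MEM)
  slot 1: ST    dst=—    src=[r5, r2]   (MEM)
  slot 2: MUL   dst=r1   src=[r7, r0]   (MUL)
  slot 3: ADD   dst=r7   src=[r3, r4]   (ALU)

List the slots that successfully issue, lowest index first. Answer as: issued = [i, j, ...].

  0. MEM ⇒ go  {1A/2Mu/0Ld/1B | 3r 2w}
  1. MEM ⇒ no(FU)  {1A/2Mu/0Ld/1B | 3r 2w}
  2. MUL→r1 ⇒ go  {1A/1Mu/0Ld/1B | 1r 1w}
  3. ALU→r7 ⇒ no(RD_PORT)  {1A/1Mu/0Ld/1B | 1r 1w}

issued = [0, 2]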